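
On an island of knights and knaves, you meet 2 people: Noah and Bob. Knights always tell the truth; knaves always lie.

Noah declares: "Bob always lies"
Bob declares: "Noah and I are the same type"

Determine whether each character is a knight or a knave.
Noah is a knight.
Bob is a knave.

Verification:
- Noah (knight) says "Bob always lies" - this is TRUE because Bob is a knave.
- Bob (knave) says "Noah and I are the same type" - this is FALSE (a lie) because Bob is a knave and Noah is a knight.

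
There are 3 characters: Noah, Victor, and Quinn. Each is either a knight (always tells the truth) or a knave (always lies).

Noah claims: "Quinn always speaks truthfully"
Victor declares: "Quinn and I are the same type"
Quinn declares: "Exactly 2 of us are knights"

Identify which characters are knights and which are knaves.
Noah is a knight.
Victor is a knave.
Quinn is a knight.

Verification:
- Noah (knight) says "Quinn always speaks truthfully" - this is TRUE because Quinn is a knight.
- Victor (knave) says "Quinn and I are the same type" - this is FALSE (a lie) because Victor is a knave and Quinn is a knight.
- Quinn (knight) says "Exactly 2 of us are knights" - this is TRUE because there are 2 knights.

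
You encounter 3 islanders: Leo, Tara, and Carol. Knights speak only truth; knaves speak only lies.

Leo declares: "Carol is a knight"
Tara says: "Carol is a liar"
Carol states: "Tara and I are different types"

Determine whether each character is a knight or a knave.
Leo is a knight.
Tara is a knave.
Carol is a knight.

Verification:
- Leo (knight) says "Carol is a knight" - this is TRUE because Carol is a knight.
- Tara (knave) says "Carol is a liar" - this is FALSE (a lie) because Carol is a knight.
- Carol (knight) says "Tara and I are different types" - this is TRUE because Carol is a knight and Tara is a knave.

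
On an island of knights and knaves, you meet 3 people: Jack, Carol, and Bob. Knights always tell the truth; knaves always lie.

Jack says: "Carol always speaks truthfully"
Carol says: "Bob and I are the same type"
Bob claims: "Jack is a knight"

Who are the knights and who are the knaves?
Jack is a knight.
Carol is a knight.
Bob is a knight.

Verification:
- Jack (knight) says "Carol always speaks truthfully" - this is TRUE because Carol is a knight.
- Carol (knight) says "Bob and I are the same type" - this is TRUE because Carol is a knight and Bob is a knight.
- Bob (knight) says "Jack is a knight" - this is TRUE because Jack is a knight.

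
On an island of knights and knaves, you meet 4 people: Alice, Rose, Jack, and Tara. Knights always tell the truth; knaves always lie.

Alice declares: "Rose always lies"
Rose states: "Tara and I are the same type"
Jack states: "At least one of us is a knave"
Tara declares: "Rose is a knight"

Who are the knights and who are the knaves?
Alice is a knave.
Rose is a knight.
Jack is a knight.
Tara is a knight.

Verification:
- Alice (knave) says "Rose always lies" - this is FALSE (a lie) because Rose is a knight.
- Rose (knight) says "Tara and I are the same type" - this is TRUE because Rose is a knight and Tara is a knight.
- Jack (knight) says "At least one of us is a knave" - this is TRUE because Alice is a knave.
- Tara (knight) says "Rose is a knight" - this is TRUE because Rose is a knight.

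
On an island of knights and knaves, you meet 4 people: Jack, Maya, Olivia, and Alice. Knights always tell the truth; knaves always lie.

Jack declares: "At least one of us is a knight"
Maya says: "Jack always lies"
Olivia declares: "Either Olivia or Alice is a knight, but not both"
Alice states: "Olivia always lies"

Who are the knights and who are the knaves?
Jack is a knight.
Maya is a knave.
Olivia is a knight.
Alice is a knave.

Verification:
- Jack (knight) says "At least one of us is a knight" - this is TRUE because Jack and Olivia are knights.
- Maya (knave) says "Jack always lies" - this is FALSE (a lie) because Jack is a knight.
- Olivia (knight) says "Either Olivia or Alice is a knight, but not both" - this is TRUE because Olivia is a knight and Alice is a knave.
- Alice (knave) says "Olivia always lies" - this is FALSE (a lie) because Olivia is a knight.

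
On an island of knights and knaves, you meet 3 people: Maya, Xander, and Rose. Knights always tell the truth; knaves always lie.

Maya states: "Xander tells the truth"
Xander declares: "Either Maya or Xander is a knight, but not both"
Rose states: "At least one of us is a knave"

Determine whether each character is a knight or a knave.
Maya is a knave.
Xander is a knave.
Rose is a knight.

Verification:
- Maya (knave) says "Xander tells the truth" - this is FALSE (a lie) because Xander is a knave.
- Xander (knave) says "Either Maya or Xander is a knight, but not both" - this is FALSE (a lie) because Maya is a knave and Xander is a knave.
- Rose (knight) says "At least one of us is a knave" - this is TRUE because Maya and Xander are knaves.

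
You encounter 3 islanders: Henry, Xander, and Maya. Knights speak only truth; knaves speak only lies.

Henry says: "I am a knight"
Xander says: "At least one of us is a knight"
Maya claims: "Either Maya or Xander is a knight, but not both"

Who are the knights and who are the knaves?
Henry is a knave.
Xander is a knave.
Maya is a knave.

Verification:
- Henry (knave) says "I am a knight" - this is FALSE (a lie) because Henry is a knave.
- Xander (knave) says "At least one of us is a knight" - this is FALSE (a lie) because no one is a knight.
- Maya (knave) says "Either Maya or Xander is a knight, but not both" - this is FALSE (a lie) because Maya is a knave and Xander is a knave.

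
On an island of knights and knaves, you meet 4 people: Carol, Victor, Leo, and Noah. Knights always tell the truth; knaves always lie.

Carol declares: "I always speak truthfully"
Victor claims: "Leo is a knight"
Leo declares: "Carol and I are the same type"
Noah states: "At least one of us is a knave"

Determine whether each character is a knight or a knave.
Carol is a knight.
Victor is a knave.
Leo is a knave.
Noah is a knight.

Verification:
- Carol (knight) says "I always speak truthfully" - this is TRUE because Carol is a knight.
- Victor (knave) says "Leo is a knight" - this is FALSE (a lie) because Leo is a knave.
- Leo (knave) says "Carol and I are the same type" - this is FALSE (a lie) because Leo is a knave and Carol is a knight.
- Noah (knight) says "At least one of us is a knave" - this is TRUE because Victor and Leo are knaves.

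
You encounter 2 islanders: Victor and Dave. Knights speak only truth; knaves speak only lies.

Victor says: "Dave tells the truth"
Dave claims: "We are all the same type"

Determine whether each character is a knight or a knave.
Victor is a knight.
Dave is a knight.

Verification:
- Victor (knight) says "Dave tells the truth" - this is TRUE because Dave is a knight.
- Dave (knight) says "We are all the same type" - this is TRUE because Victor and Dave are knights.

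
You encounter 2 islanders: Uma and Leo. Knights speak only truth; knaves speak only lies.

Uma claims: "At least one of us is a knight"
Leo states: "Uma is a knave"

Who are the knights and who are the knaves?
Uma is a knight.
Leo is a knave.

Verification:
- Uma (knight) says "At least one of us is a knight" - this is TRUE because Uma is a knight.
- Leo (knave) says "Uma is a knave" - this is FALSE (a lie) because Uma is a knight.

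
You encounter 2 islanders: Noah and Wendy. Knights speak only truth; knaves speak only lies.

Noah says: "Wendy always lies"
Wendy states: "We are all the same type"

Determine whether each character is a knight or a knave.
Noah is a knight.
Wendy is a knave.

Verification:
- Noah (knight) says "Wendy always lies" - this is TRUE because Wendy is a knave.
- Wendy (knave) says "We are all the same type" - this is FALSE (a lie) because Noah is a knight and Wendy is a knave.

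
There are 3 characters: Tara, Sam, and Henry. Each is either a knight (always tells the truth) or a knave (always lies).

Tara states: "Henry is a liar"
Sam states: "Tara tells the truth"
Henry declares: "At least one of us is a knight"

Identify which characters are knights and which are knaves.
Tara is a knave.
Sam is a knave.
Henry is a knight.

Verification:
- Tara (knave) says "Henry is a liar" - this is FALSE (a lie) because Henry is a knight.
- Sam (knave) says "Tara tells the truth" - this is FALSE (a lie) because Tara is a knave.
- Henry (knight) says "At least one of us is a knight" - this is TRUE because Henry is a knight.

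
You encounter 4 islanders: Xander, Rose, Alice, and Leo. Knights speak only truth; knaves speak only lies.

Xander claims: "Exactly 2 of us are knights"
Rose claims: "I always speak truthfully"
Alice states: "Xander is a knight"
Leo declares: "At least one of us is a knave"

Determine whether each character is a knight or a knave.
Xander is a knave.
Rose is a knave.
Alice is a knave.
Leo is a knight.

Verification:
- Xander (knave) says "Exactly 2 of us are knights" - this is FALSE (a lie) because there are 1 knights.
- Rose (knave) says "I always speak truthfully" - this is FALSE (a lie) because Rose is a knave.
- Alice (knave) says "Xander is a knight" - this is FALSE (a lie) because Xander is a knave.
- Leo (knight) says "At least one of us is a knave" - this is TRUE because Xander, Rose, and Alice are knaves.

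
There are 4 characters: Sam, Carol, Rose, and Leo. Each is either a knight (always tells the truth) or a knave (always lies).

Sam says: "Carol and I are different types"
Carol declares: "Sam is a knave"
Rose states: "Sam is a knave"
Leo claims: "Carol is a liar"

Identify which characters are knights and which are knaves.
Sam is a knight.
Carol is a knave.
Rose is a knave.
Leo is a knight.

Verification:
- Sam (knight) says "Carol and I are different types" - this is TRUE because Sam is a knight and Carol is a knave.
- Carol (knave) says "Sam is a knave" - this is FALSE (a lie) because Sam is a knight.
- Rose (knave) says "Sam is a knave" - this is FALSE (a lie) because Sam is a knight.
- Leo (knight) says "Carol is a liar" - this is TRUE because Carol is a knave.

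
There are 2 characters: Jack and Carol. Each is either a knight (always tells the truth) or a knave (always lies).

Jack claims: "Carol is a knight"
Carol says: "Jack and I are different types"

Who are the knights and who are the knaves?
Jack is a knave.
Carol is a knave.

Verification:
- Jack (knave) says "Carol is a knight" - this is FALSE (a lie) because Carol is a knave.
- Carol (knave) says "Jack and I are different types" - this is FALSE (a lie) because Carol is a knave and Jack is a knave.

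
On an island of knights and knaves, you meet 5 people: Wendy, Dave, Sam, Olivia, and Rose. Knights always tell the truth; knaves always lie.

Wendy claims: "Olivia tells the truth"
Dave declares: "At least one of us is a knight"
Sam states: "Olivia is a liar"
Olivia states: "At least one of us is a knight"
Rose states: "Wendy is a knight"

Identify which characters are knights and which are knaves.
Wendy is a knight.
Dave is a knight.
Sam is a knave.
Olivia is a knight.
Rose is a knight.

Verification:
- Wendy (knight) says "Olivia tells the truth" - this is TRUE because Olivia is a knight.
- Dave (knight) says "At least one of us is a knight" - this is TRUE because Wendy, Dave, Olivia, and Rose are knights.
- Sam (knave) says "Olivia is a liar" - this is FALSE (a lie) because Olivia is a knight.
- Olivia (knight) says "At least one of us is a knight" - this is TRUE because Wendy, Dave, Olivia, and Rose are knights.
- Rose (knight) says "Wendy is a knight" - this is TRUE because Wendy is a knight.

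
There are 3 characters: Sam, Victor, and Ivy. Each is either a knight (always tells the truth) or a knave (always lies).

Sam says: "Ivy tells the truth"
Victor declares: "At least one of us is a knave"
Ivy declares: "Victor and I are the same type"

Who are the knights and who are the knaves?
Sam is a knave.
Victor is a knight.
Ivy is a knave.

Verification:
- Sam (knave) says "Ivy tells the truth" - this is FALSE (a lie) because Ivy is a knave.
- Victor (knight) says "At least one of us is a knave" - this is TRUE because Sam and Ivy are knaves.
- Ivy (knave) says "Victor and I are the same type" - this is FALSE (a lie) because Ivy is a knave and Victor is a knight.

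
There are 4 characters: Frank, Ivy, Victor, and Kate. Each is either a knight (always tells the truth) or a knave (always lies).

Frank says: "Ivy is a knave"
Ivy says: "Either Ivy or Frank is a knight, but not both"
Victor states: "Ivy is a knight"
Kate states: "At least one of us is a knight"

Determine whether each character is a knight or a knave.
Frank is a knave.
Ivy is a knight.
Victor is a knight.
Kate is a knight.

Verification:
- Frank (knave) says "Ivy is a knave" - this is FALSE (a lie) because Ivy is a knight.
- Ivy (knight) says "Either Ivy or Frank is a knight, but not both" - this is TRUE because Ivy is a knight and Frank is a knave.
- Victor (knight) says "Ivy is a knight" - this is TRUE because Ivy is a knight.
- Kate (knight) says "At least one of us is a knight" - this is TRUE because Ivy, Victor, and Kate are knights.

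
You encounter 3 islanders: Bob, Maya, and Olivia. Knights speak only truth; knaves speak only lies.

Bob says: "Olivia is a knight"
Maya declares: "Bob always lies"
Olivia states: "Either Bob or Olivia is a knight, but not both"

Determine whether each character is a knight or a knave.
Bob is a knave.
Maya is a knight.
Olivia is a knave.

Verification:
- Bob (knave) says "Olivia is a knight" - this is FALSE (a lie) because Olivia is a knave.
- Maya (knight) says "Bob always lies" - this is TRUE because Bob is a knave.
- Olivia (knave) says "Either Bob or Olivia is a knight, but not both" - this is FALSE (a lie) because Bob is a knave and Olivia is a knave.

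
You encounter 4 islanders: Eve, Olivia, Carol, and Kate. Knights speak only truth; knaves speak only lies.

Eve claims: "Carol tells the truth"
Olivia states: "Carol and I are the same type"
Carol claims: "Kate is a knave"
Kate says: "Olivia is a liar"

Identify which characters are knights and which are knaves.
Eve is a knight.
Olivia is a knight.
Carol is a knight.
Kate is a knave.

Verification:
- Eve (knight) says "Carol tells the truth" - this is TRUE because Carol is a knight.
- Olivia (knight) says "Carol and I are the same type" - this is TRUE because Olivia is a knight and Carol is a knight.
- Carol (knight) says "Kate is a knave" - this is TRUE because Kate is a knave.
- Kate (knave) says "Olivia is a liar" - this is FALSE (a lie) because Olivia is a knight.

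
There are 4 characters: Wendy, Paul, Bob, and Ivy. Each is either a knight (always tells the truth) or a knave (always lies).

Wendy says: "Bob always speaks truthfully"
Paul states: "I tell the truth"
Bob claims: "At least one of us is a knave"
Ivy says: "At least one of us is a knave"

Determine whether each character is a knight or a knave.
Wendy is a knight.
Paul is a knave.
Bob is a knight.
Ivy is a knight.

Verification:
- Wendy (knight) says "Bob always speaks truthfully" - this is TRUE because Bob is a knight.
- Paul (knave) says "I tell the truth" - this is FALSE (a lie) because Paul is a knave.
- Bob (knight) says "At least one of us is a knave" - this is TRUE because Paul is a knave.
- Ivy (knight) says "At least one of us is a knave" - this is TRUE because Paul is a knave.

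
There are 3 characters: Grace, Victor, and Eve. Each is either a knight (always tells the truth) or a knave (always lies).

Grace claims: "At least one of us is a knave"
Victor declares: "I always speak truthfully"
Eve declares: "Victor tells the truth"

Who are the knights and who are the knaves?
Grace is a knight.
Victor is a knave.
Eve is a knave.

Verification:
- Grace (knight) says "At least one of us is a knave" - this is TRUE because Victor and Eve are knaves.
- Victor (knave) says "I always speak truthfully" - this is FALSE (a lie) because Victor is a knave.
- Eve (knave) says "Victor tells the truth" - this is FALSE (a lie) because Victor is a knave.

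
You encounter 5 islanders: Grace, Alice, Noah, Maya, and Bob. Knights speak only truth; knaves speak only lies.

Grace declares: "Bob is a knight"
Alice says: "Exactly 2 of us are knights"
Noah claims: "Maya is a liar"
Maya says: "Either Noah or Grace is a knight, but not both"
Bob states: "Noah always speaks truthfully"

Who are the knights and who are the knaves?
Grace is a knight.
Alice is a knave.
Noah is a knight.
Maya is a knave.
Bob is a knight.

Verification:
- Grace (knight) says "Bob is a knight" - this is TRUE because Bob is a knight.
- Alice (knave) says "Exactly 2 of us are knights" - this is FALSE (a lie) because there are 3 knights.
- Noah (knight) says "Maya is a liar" - this is TRUE because Maya is a knave.
- Maya (knave) says "Either Noah or Grace is a knight, but not both" - this is FALSE (a lie) because Noah is a knight and Grace is a knight.
- Bob (knight) says "Noah always speaks truthfully" - this is TRUE because Noah is a knight.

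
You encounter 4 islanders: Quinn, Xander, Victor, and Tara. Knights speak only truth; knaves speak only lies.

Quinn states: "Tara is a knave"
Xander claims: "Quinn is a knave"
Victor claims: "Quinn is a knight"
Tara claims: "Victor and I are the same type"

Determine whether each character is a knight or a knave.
Quinn is a knight.
Xander is a knave.
Victor is a knight.
Tara is a knave.

Verification:
- Quinn (knight) says "Tara is a knave" - this is TRUE because Tara is a knave.
- Xander (knave) says "Quinn is a knave" - this is FALSE (a lie) because Quinn is a knight.
- Victor (knight) says "Quinn is a knight" - this is TRUE because Quinn is a knight.
- Tara (knave) says "Victor and I are the same type" - this is FALSE (a lie) because Tara is a knave and Victor is a knight.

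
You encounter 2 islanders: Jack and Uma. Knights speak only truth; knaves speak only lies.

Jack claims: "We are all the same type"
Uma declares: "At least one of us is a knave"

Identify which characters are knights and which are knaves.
Jack is a knave.
Uma is a knight.

Verification:
- Jack (knave) says "We are all the same type" - this is FALSE (a lie) because Uma is a knight and Jack is a knave.
- Uma (knight) says "At least one of us is a knave" - this is TRUE because Jack is a knave.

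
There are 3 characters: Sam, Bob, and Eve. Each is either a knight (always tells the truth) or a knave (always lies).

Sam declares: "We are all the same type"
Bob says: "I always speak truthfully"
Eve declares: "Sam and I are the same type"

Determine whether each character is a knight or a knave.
Sam is a knight.
Bob is a knight.
Eve is a knight.

Verification:
- Sam (knight) says "We are all the same type" - this is TRUE because Sam, Bob, and Eve are knights.
- Bob (knight) says "I always speak truthfully" - this is TRUE because Bob is a knight.
- Eve (knight) says "Sam and I are the same type" - this is TRUE because Eve is a knight and Sam is a knight.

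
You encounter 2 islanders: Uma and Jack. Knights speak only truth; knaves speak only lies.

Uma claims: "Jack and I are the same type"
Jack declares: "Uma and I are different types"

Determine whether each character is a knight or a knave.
Uma is a knave.
Jack is a knight.

Verification:
- Uma (knave) says "Jack and I are the same type" - this is FALSE (a lie) because Uma is a knave and Jack is a knight.
- Jack (knight) says "Uma and I are different types" - this is TRUE because Jack is a knight and Uma is a knave.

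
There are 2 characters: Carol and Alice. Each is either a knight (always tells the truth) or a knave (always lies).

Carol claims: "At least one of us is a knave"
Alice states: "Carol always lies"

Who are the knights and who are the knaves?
Carol is a knight.
Alice is a knave.

Verification:
- Carol (knight) says "At least one of us is a knave" - this is TRUE because Alice is a knave.
- Alice (knave) says "Carol always lies" - this is FALSE (a lie) because Carol is a knight.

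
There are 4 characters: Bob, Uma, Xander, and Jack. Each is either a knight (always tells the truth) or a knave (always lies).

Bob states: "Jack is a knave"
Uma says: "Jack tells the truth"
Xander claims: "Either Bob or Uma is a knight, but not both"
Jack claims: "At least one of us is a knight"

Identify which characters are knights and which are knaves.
Bob is a knave.
Uma is a knight.
Xander is a knight.
Jack is a knight.

Verification:
- Bob (knave) says "Jack is a knave" - this is FALSE (a lie) because Jack is a knight.
- Uma (knight) says "Jack tells the truth" - this is TRUE because Jack is a knight.
- Xander (knight) says "Either Bob or Uma is a knight, but not both" - this is TRUE because Bob is a knave and Uma is a knight.
- Jack (knight) says "At least one of us is a knight" - this is TRUE because Uma, Xander, and Jack are knights.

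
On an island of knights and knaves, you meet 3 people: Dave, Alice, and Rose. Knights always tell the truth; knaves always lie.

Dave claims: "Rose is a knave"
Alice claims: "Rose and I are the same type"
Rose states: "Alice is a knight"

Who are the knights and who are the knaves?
Dave is a knave.
Alice is a knight.
Rose is a knight.

Verification:
- Dave (knave) says "Rose is a knave" - this is FALSE (a lie) because Rose is a knight.
- Alice (knight) says "Rose and I are the same type" - this is TRUE because Alice is a knight and Rose is a knight.
- Rose (knight) says "Alice is a knight" - this is TRUE because Alice is a knight.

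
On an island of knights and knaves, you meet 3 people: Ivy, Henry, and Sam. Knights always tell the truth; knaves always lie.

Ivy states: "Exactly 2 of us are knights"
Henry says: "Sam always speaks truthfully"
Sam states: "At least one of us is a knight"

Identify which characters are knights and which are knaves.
Ivy is a knave.
Henry is a knave.
Sam is a knave.

Verification:
- Ivy (knave) says "Exactly 2 of us are knights" - this is FALSE (a lie) because there are 0 knights.
- Henry (knave) says "Sam always speaks truthfully" - this is FALSE (a lie) because Sam is a knave.
- Sam (knave) says "At least one of us is a knight" - this is FALSE (a lie) because no one is a knight.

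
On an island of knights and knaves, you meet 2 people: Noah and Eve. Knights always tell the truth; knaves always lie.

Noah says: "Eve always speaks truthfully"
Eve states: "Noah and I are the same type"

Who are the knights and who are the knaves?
Noah is a knight.
Eve is a knight.

Verification:
- Noah (knight) says "Eve always speaks truthfully" - this is TRUE because Eve is a knight.
- Eve (knight) says "Noah and I are the same type" - this is TRUE because Eve is a knight and Noah is a knight.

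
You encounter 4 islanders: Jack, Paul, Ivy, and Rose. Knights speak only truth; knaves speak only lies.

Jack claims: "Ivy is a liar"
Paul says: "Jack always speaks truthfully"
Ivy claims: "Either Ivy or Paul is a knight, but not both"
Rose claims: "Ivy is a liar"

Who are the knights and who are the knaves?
Jack is a knave.
Paul is a knave.
Ivy is a knight.
Rose is a knave.

Verification:
- Jack (knave) says "Ivy is a liar" - this is FALSE (a lie) because Ivy is a knight.
- Paul (knave) says "Jack always speaks truthfully" - this is FALSE (a lie) because Jack is a knave.
- Ivy (knight) says "Either Ivy or Paul is a knight, but not both" - this is TRUE because Ivy is a knight and Paul is a knave.
- Rose (knave) says "Ivy is a liar" - this is FALSE (a lie) because Ivy is a knight.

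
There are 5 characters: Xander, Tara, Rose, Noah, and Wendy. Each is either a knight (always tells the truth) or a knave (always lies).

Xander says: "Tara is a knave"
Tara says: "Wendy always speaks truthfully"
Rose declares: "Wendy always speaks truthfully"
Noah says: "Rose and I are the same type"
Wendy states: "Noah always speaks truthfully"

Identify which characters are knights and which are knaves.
Xander is a knave.
Tara is a knight.
Rose is a knight.
Noah is a knight.
Wendy is a knight.

Verification:
- Xander (knave) says "Tara is a knave" - this is FALSE (a lie) because Tara is a knight.
- Tara (knight) says "Wendy always speaks truthfully" - this is TRUE because Wendy is a knight.
- Rose (knight) says "Wendy always speaks truthfully" - this is TRUE because Wendy is a knight.
- Noah (knight) says "Rose and I are the same type" - this is TRUE because Noah is a knight and Rose is a knight.
- Wendy (knight) says "Noah always speaks truthfully" - this is TRUE because Noah is a knight.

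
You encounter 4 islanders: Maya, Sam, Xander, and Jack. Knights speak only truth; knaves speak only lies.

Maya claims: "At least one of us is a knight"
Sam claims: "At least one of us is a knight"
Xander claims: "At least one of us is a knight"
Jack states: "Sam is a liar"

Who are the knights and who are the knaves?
Maya is a knight.
Sam is a knight.
Xander is a knight.
Jack is a knave.

Verification:
- Maya (knight) says "At least one of us is a knight" - this is TRUE because Maya, Sam, and Xander are knights.
- Sam (knight) says "At least one of us is a knight" - this is TRUE because Maya, Sam, and Xander are knights.
- Xander (knight) says "At least one of us is a knight" - this is TRUE because Maya, Sam, and Xander are knights.
- Jack (knave) says "Sam is a liar" - this is FALSE (a lie) because Sam is a knight.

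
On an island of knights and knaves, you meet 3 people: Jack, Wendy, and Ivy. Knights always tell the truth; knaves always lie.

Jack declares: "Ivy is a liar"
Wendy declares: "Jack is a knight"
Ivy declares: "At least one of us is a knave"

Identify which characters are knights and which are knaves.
Jack is a knave.
Wendy is a knave.
Ivy is a knight.

Verification:
- Jack (knave) says "Ivy is a liar" - this is FALSE (a lie) because Ivy is a knight.
- Wendy (knave) says "Jack is a knight" - this is FALSE (a lie) because Jack is a knave.
- Ivy (knight) says "At least one of us is a knave" - this is TRUE because Jack and Wendy are knaves.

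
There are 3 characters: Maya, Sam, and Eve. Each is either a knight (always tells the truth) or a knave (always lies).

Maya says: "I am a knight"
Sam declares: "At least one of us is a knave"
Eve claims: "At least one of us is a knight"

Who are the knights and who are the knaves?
Maya is a knave.
Sam is a knight.
Eve is a knight.

Verification:
- Maya (knave) says "I am a knight" - this is FALSE (a lie) because Maya is a knave.
- Sam (knight) says "At least one of us is a knave" - this is TRUE because Maya is a knave.
- Eve (knight) says "At least one of us is a knight" - this is TRUE because Sam and Eve are knights.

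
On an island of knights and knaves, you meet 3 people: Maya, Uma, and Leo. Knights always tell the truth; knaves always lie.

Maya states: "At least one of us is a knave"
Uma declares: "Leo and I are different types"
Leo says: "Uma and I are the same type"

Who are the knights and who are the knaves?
Maya is a knight.
Uma is a knight.
Leo is a knave.

Verification:
- Maya (knight) says "At least one of us is a knave" - this is TRUE because Leo is a knave.
- Uma (knight) says "Leo and I are different types" - this is TRUE because Uma is a knight and Leo is a knave.
- Leo (knave) says "Uma and I are the same type" - this is FALSE (a lie) because Leo is a knave and Uma is a knight.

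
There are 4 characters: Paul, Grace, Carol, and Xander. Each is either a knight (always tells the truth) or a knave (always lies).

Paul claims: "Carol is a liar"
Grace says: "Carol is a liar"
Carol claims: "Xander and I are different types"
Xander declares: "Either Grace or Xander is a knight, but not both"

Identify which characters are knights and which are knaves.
Paul is a knave.
Grace is a knave.
Carol is a knight.
Xander is a knave.

Verification:
- Paul (knave) says "Carol is a liar" - this is FALSE (a lie) because Carol is a knight.
- Grace (knave) says "Carol is a liar" - this is FALSE (a lie) because Carol is a knight.
- Carol (knight) says "Xander and I are different types" - this is TRUE because Carol is a knight and Xander is a knave.
- Xander (knave) says "Either Grace or Xander is a knight, but not both" - this is FALSE (a lie) because Grace is a knave and Xander is a knave.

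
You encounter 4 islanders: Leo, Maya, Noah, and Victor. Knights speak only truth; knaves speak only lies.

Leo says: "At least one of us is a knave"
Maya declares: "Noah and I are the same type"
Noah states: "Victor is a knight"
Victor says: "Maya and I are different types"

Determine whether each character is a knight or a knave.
Leo is a knight.
Maya is a knave.
Noah is a knight.
Victor is a knight.

Verification:
- Leo (knight) says "At least one of us is a knave" - this is TRUE because Maya is a knave.
- Maya (knave) says "Noah and I are the same type" - this is FALSE (a lie) because Maya is a knave and Noah is a knight.
- Noah (knight) says "Victor is a knight" - this is TRUE because Victor is a knight.
- Victor (knight) says "Maya and I are different types" - this is TRUE because Victor is a knight and Maya is a knave.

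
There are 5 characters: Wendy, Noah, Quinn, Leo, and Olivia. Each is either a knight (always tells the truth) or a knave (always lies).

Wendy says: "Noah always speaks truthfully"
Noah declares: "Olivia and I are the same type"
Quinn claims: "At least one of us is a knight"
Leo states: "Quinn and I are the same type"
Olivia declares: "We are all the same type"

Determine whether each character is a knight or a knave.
Wendy is a knight.
Noah is a knight.
Quinn is a knight.
Leo is a knight.
Olivia is a knight.

Verification:
- Wendy (knight) says "Noah always speaks truthfully" - this is TRUE because Noah is a knight.
- Noah (knight) says "Olivia and I are the same type" - this is TRUE because Noah is a knight and Olivia is a knight.
- Quinn (knight) says "At least one of us is a knight" - this is TRUE because Wendy, Noah, Quinn, Leo, and Olivia are knights.
- Leo (knight) says "Quinn and I are the same type" - this is TRUE because Leo is a knight and Quinn is a knight.
- Olivia (knight) says "We are all the same type" - this is TRUE because Wendy, Noah, Quinn, Leo, and Olivia are knights.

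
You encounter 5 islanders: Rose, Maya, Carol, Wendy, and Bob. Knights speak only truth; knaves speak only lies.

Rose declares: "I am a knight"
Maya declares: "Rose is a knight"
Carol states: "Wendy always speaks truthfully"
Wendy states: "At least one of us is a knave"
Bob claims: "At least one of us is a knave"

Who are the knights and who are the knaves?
Rose is a knave.
Maya is a knave.
Carol is a knight.
Wendy is a knight.
Bob is a knight.

Verification:
- Rose (knave) says "I am a knight" - this is FALSE (a lie) because Rose is a knave.
- Maya (knave) says "Rose is a knight" - this is FALSE (a lie) because Rose is a knave.
- Carol (knight) says "Wendy always speaks truthfully" - this is TRUE because Wendy is a knight.
- Wendy (knight) says "At least one of us is a knave" - this is TRUE because Rose and Maya are knaves.
- Bob (knight) says "At least one of us is a knave" - this is TRUE because Rose and Maya are knaves.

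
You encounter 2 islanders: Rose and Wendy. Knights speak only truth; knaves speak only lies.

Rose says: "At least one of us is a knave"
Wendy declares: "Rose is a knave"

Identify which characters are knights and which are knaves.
Rose is a knight.
Wendy is a knave.

Verification:
- Rose (knight) says "At least one of us is a knave" - this is TRUE because Wendy is a knave.
- Wendy (knave) says "Rose is a knave" - this is FALSE (a lie) because Rose is a knight.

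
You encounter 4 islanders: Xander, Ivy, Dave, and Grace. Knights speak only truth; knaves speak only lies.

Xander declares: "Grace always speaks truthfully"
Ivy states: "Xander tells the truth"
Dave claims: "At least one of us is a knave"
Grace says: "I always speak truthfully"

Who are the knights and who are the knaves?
Xander is a knave.
Ivy is a knave.
Dave is a knight.
Grace is a knave.

Verification:
- Xander (knave) says "Grace always speaks truthfully" - this is FALSE (a lie) because Grace is a knave.
- Ivy (knave) says "Xander tells the truth" - this is FALSE (a lie) because Xander is a knave.
- Dave (knight) says "At least one of us is a knave" - this is TRUE because Xander, Ivy, and Grace are knaves.
- Grace (knave) says "I always speak truthfully" - this is FALSE (a lie) because Grace is a knave.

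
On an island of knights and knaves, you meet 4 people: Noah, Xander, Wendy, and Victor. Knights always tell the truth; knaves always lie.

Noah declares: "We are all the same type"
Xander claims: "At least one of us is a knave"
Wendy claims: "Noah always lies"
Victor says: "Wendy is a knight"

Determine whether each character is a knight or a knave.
Noah is a knave.
Xander is a knight.
Wendy is a knight.
Victor is a knight.

Verification:
- Noah (knave) says "We are all the same type" - this is FALSE (a lie) because Xander, Wendy, and Victor are knights and Noah is a knave.
- Xander (knight) says "At least one of us is a knave" - this is TRUE because Noah is a knave.
- Wendy (knight) says "Noah always lies" - this is TRUE because Noah is a knave.
- Victor (knight) says "Wendy is a knight" - this is TRUE because Wendy is a knight.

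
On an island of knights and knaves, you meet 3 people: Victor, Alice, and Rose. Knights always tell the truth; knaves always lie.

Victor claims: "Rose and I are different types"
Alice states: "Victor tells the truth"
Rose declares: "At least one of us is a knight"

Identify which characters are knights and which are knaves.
Victor is a knave.
Alice is a knave.
Rose is a knave.

Verification:
- Victor (knave) says "Rose and I are different types" - this is FALSE (a lie) because Victor is a knave and Rose is a knave.
- Alice (knave) says "Victor tells the truth" - this is FALSE (a lie) because Victor is a knave.
- Rose (knave) says "At least one of us is a knight" - this is FALSE (a lie) because no one is a knight.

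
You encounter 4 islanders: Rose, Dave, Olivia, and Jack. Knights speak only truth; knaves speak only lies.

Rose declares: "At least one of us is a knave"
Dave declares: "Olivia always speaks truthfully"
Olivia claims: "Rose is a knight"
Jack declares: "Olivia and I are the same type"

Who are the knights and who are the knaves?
Rose is a knight.
Dave is a knight.
Olivia is a knight.
Jack is a knave.

Verification:
- Rose (knight) says "At least one of us is a knave" - this is TRUE because Jack is a knave.
- Dave (knight) says "Olivia always speaks truthfully" - this is TRUE because Olivia is a knight.
- Olivia (knight) says "Rose is a knight" - this is TRUE because Rose is a knight.
- Jack (knave) says "Olivia and I are the same type" - this is FALSE (a lie) because Jack is a knave and Olivia is a knight.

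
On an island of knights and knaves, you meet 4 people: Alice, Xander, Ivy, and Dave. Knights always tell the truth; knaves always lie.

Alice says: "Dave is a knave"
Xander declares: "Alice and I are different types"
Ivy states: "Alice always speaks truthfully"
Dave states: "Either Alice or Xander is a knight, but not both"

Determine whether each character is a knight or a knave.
Alice is a knave.
Xander is a knight.
Ivy is a knave.
Dave is a knight.

Verification:
- Alice (knave) says "Dave is a knave" - this is FALSE (a lie) because Dave is a knight.
- Xander (knight) says "Alice and I are different types" - this is TRUE because Xander is a knight and Alice is a knave.
- Ivy (knave) says "Alice always speaks truthfully" - this is FALSE (a lie) because Alice is a knave.
- Dave (knight) says "Either Alice or Xander is a knight, but not both" - this is TRUE because Alice is a knave and Xander is a knight.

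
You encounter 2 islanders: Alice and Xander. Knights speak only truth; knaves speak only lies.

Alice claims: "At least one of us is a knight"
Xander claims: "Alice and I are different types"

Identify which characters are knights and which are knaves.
Alice is a knave.
Xander is a knave.

Verification:
- Alice (knave) says "At least one of us is a knight" - this is FALSE (a lie) because no one is a knight.
- Xander (knave) says "Alice and I are different types" - this is FALSE (a lie) because Xander is a knave and Alice is a knave.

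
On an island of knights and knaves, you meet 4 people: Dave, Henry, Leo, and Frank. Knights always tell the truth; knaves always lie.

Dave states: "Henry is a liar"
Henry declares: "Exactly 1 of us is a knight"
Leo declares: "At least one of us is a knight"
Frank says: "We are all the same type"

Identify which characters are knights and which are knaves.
Dave is a knight.
Henry is a knave.
Leo is a knight.
Frank is a knave.

Verification:
- Dave (knight) says "Henry is a liar" - this is TRUE because Henry is a knave.
- Henry (knave) says "Exactly 1 of us is a knight" - this is FALSE (a lie) because there are 2 knights.
- Leo (knight) says "At least one of us is a knight" - this is TRUE because Dave and Leo are knights.
- Frank (knave) says "We are all the same type" - this is FALSE (a lie) because Dave and Leo are knights and Henry and Frank are knaves.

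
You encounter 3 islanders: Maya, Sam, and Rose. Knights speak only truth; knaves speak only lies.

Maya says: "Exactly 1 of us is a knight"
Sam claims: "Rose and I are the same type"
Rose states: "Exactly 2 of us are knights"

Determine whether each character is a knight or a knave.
Maya is a knave.
Sam is a knight.
Rose is a knight.

Verification:
- Maya (knave) says "Exactly 1 of us is a knight" - this is FALSE (a lie) because there are 2 knights.
- Sam (knight) says "Rose and I are the same type" - this is TRUE because Sam is a knight and Rose is a knight.
- Rose (knight) says "Exactly 2 of us are knights" - this is TRUE because there are 2 knights.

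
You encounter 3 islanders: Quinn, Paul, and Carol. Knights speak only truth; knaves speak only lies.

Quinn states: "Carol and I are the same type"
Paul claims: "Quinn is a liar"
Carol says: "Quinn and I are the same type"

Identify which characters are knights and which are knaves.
Quinn is a knight.
Paul is a knave.
Carol is a knight.

Verification:
- Quinn (knight) says "Carol and I are the same type" - this is TRUE because Quinn is a knight and Carol is a knight.
- Paul (knave) says "Quinn is a liar" - this is FALSE (a lie) because Quinn is a knight.
- Carol (knight) says "Quinn and I are the same type" - this is TRUE because Carol is a knight and Quinn is a knight.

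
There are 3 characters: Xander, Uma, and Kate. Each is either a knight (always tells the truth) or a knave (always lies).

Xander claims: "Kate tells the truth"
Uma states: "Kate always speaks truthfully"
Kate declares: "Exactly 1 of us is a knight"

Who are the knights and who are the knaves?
Xander is a knave.
Uma is a knave.
Kate is a knave.

Verification:
- Xander (knave) says "Kate tells the truth" - this is FALSE (a lie) because Kate is a knave.
- Uma (knave) says "Kate always speaks truthfully" - this is FALSE (a lie) because Kate is a knave.
- Kate (knave) says "Exactly 1 of us is a knight" - this is FALSE (a lie) because there are 0 knights.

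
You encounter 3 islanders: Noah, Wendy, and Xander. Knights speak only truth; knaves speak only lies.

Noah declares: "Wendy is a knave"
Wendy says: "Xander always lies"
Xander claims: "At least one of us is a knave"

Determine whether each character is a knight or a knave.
Noah is a knight.
Wendy is a knave.
Xander is a knight.

Verification:
- Noah (knight) says "Wendy is a knave" - this is TRUE because Wendy is a knave.
- Wendy (knave) says "Xander always lies" - this is FALSE (a lie) because Xander is a knight.
- Xander (knight) says "At least one of us is a knave" - this is TRUE because Wendy is a knave.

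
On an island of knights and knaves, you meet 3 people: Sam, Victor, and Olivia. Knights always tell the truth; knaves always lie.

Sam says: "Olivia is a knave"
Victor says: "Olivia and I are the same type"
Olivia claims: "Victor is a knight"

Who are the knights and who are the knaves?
Sam is a knave.
Victor is a knight.
Olivia is a knight.

Verification:
- Sam (knave) says "Olivia is a knave" - this is FALSE (a lie) because Olivia is a knight.
- Victor (knight) says "Olivia and I are the same type" - this is TRUE because Victor is a knight and Olivia is a knight.
- Olivia (knight) says "Victor is a knight" - this is TRUE because Victor is a knight.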